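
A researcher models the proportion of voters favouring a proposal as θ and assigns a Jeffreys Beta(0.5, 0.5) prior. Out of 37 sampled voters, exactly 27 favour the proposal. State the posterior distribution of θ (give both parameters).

The binomial likelihood is conjugate to the Beta prior: with 27 successes and 10 failures, the posterior is Beta(0.5+27, 0.5+10) = Beta(27.5, 10.5).

Posterior: Beta(27.5, 10.5)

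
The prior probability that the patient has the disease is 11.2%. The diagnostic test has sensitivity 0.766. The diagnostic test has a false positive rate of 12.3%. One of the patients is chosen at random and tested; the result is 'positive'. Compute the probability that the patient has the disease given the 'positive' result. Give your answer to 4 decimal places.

Let H be the event that the patient has the disease. P(H) = 0.112, so P(¬H) = 0.888. With E the 'positive' result, P(E|H) = 0.766 and P(E|¬H) = 0.123.
P(E) = 0.766·0.112 + 0.123·0.888 = 0.085792 + 0.10922 = 0.19502.
By Bayes' theorem, P(H|E) = 0.085792 / 0.19502 = 0.4399.

P(H | E) ≈ 0.4399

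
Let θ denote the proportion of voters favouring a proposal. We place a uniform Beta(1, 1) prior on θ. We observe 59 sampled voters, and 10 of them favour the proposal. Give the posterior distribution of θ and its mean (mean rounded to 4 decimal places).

Observing 10 successes and 49 failures updates Beta(1, 1) by adding the success and failure counts to the two shape parameters: α = 1+10 = 11, β = 1+49 = 50.
E[θ | data] = 11/(11+50) = 0.1803.

Posterior: Beta(11, 50); mean ≈ 0.1803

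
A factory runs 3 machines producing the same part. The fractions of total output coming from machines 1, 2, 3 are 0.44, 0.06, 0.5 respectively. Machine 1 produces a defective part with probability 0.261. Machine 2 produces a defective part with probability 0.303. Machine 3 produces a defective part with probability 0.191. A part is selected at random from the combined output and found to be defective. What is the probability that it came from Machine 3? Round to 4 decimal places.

Posterior probability ≈ 0.4179

Tabulate prior·likelihood by source: [1] prior 0.44, lik 0.261, product 0.1148; [2] prior 0.06, lik 0.303, product 0.01818; [3] prior 0.5, lik 0.191, product 0.09550.
Normalizing constant = 0.22852; the posterior for Machine 3 is its product over the sum, 0.09550/0.22852 = 0.4179.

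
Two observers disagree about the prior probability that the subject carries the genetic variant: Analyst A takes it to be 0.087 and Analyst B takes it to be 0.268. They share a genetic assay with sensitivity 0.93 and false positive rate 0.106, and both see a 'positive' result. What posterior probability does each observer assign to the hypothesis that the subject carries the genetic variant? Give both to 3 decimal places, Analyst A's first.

The likelihood ratio for a 'positive' result is 0.93/0.106 = 8.7736.
Analyst A: prior odds 0.087/0.913 = 0.095290; posterior odds 0.83604; posterior probability 0.455.
Analyst B: prior odds 0.268/0.732 = 0.36612; posterior odds 3.2122; posterior probability 0.763.

Analyst A: 0.455; Analyst B: 0.763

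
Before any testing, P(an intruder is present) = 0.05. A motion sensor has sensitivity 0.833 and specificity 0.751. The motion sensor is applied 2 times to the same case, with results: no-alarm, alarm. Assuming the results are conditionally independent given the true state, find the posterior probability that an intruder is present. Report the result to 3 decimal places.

Posterior P(H) ≈ 0.038

Let H be the event that an intruder is present; start with P(H) = 0.05. P('alarm'|H) = 0.833, P('alarm'|¬H) = 0.249.
Update on result 1 ('no-alarm'): P(H) ← 0.167·0.0500 / (0.167·0.0500 + 0.751·0.9500) = 0.0083500/0.72180 = 0.0116.
Update on result 2 ('alarm'): P(H) ← 0.833·0.0116 / (0.833·0.0116 + 0.249·0.9884) = 0.0096364/0.25576 = 0.0377.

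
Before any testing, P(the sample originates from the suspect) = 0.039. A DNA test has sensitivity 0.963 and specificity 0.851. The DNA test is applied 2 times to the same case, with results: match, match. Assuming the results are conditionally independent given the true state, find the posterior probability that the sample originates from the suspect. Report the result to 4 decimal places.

With H the event that the sample originates from the suspect, the joint likelihood of the observed sequence is P(data|H) = 0.963·0.963 = 0.92737 and P(data|¬H) = 0.149·0.149 = 0.022201.
Bayes: P(H|data) = 0.039·0.92737 / (0.039·0.92737 + 0.961·0.022201) = 0.036167/0.057503 = 0.6290.

Posterior P(H) ≈ 0.6290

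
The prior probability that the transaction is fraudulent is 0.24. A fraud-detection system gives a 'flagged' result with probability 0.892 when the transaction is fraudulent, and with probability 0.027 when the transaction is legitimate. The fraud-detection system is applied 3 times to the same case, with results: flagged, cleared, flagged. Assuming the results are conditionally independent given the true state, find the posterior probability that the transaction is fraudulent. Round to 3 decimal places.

Posterior P(H) ≈ 0.975

With H the event that the transaction is fraudulent, the joint likelihood of the observed sequence is P(data|H) = 0.892·0.108·0.892 = 0.085932 and P(data|¬H) = 0.027·0.973·0.027 = 0.00070932.
Bayes: P(H|data) = 0.24·0.085932 / (0.24·0.085932 + 0.76·0.00070932) = 0.020624/0.021163 = 0.9745.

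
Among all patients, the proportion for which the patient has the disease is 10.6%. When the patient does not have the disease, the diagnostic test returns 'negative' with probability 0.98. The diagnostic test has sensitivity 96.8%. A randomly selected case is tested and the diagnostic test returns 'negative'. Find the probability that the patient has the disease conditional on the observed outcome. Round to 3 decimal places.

P(H | E) ≈ 0.004

Write H for 'the patient has the disease'. Prior odds H:¬H = 0.106/0.894 = 0.11857. For the 'negative' outcome, the likelihood ratio is 0.032/0.98 = 0.032653.
Posterior odds = 0.11857 × 0.032653 = 0.0038716, so P(H|E) = 0.0038716/(1+0.0038716) = 0.004.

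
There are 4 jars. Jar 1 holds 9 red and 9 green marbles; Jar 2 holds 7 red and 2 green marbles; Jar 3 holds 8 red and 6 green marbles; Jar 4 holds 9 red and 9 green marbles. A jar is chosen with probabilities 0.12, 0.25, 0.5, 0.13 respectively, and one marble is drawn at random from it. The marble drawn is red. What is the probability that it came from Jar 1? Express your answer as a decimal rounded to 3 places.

Posterior probability ≈ 0.099

Tabulate prior·likelihood by source: [1] prior 0.12, lik 0.5, product 0.06000; [2] prior 0.25, lik 0.7778, product 0.1944; [3] prior 0.5, lik 0.5714, product 0.2857; [4] prior 0.13, lik 0.5, product 0.06500.
Normalizing constant = 0.60516; the posterior for Jar 1 is its product over the sum, 0.06000/0.60516 = 0.099.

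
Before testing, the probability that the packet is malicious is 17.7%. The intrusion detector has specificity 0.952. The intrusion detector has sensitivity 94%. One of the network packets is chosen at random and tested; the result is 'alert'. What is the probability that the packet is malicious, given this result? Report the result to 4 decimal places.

Write H for 'the packet is malicious'. Prior odds H:¬H = 0.177/0.823 = 0.21507. For the 'alert' outcome, the likelihood ratio is 0.94/0.048 = 19.583.
Posterior odds = 0.21507 × 19.583 = 4.2117, so P(H|E) = 4.2117/(1+4.2117) = 0.8081.

P(H | E) ≈ 0.8081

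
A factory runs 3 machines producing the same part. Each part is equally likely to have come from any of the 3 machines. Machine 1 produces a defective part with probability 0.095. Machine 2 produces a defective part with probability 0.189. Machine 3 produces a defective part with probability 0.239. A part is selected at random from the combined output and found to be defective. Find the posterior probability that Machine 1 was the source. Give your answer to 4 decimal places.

P(defective|M1) = 0.095; P(defective|M2) = 0.189; P(defective|M3) = 0.239.
Prior × likelihood for each source: 0.333333·0.095=0.03167, 0.333333·0.189=0.06300, 0.333333·0.239=0.07967. Summing gives P(defective) = 0.17433.
P(Machine 1 | defective) = 0.03167 / 0.17433 = 0.1816.

Posterior probability ≈ 0.1816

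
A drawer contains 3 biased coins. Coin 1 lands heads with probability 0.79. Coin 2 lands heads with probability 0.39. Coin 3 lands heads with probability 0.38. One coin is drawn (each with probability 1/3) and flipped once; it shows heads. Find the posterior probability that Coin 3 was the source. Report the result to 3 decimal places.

P(heads|C1) = 0.79; P(heads|C2) = 0.39; P(heads|C3) = 0.38.
Prior × likelihood for each source: 0.333333·0.79=0.2633, 0.333333·0.39=0.1300, 0.333333·0.38=0.1267. Summing gives P(heads) = 0.52000.
P(Coin 3 | heads) = 0.1267 / 0.52000 = 0.244.

Posterior probability ≈ 0.244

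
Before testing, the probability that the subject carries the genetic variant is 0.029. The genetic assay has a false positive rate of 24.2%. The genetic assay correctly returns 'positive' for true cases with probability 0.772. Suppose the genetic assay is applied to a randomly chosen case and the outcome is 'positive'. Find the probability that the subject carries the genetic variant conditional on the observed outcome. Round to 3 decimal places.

P(H | E) ≈ 0.087

Let H be the event that the subject carries the genetic variant. P(H) = 0.029, so P(¬H) = 0.971. With E the 'positive' result, P(E|H) = 0.772 and P(E|¬H) = 0.242.
P(E) = 0.772·0.029 + 0.242·0.971 = 0.022388 + 0.23498 = 0.25737.
By Bayes' theorem, P(H|E) = 0.022388 / 0.25737 = 0.087.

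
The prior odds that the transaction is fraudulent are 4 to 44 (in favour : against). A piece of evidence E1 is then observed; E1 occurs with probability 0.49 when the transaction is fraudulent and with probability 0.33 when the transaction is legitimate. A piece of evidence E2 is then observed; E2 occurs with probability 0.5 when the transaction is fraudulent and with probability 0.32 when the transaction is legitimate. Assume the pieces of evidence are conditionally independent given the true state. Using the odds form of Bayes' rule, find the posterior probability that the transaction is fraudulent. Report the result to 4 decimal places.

Prior odds = 4/44 = 0.090909. In log-odds, ln(0.090909) = -2.3979.
Add log likelihood ratios: ln(1.4848) + ln(1.5625) = 0.84160.
Posterior log-odds = -1.5563, so posterior odds = exp(-1.5563) = 0.21092. Converting, P(H|E) = 0.21092/1.2109 = 0.1742.

Posterior probability ≈ 0.1742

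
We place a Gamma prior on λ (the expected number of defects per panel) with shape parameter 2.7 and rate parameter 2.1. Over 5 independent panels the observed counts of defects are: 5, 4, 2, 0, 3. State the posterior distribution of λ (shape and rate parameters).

Total count ∑xᵢ = 14 over n = 5 panels.
Gamma is conjugate to the Poisson likelihood: posterior is Gamma(shape = 2.7+14 = 16.7, rate = 2.1+5 = 7.1).

Posterior: Gamma(shape=16.7, rate=7.1)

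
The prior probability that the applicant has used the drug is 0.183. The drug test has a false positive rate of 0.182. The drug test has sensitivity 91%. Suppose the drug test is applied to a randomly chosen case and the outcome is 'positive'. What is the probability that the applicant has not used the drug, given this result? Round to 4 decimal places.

P(¬H | E) ≈ 0.4717

Write H for 'the applicant has used the drug'. Prior odds H:¬H = 0.183/0.817 = 0.22399. For the 'positive' outcome, the likelihood ratio is 0.91/0.182 = 5.0000.
Posterior odds = 0.22399 × 5.0000 = 1.1200, so P(H|E) = 1.1200/(1+1.1200) = 0.5283. Then P(¬H|E) = 1 − 0.5283 = 0.4717.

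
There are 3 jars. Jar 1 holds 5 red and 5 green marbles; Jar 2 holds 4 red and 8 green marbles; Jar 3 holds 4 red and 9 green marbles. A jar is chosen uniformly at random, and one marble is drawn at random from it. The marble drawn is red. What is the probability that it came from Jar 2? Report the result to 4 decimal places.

Posterior probability ≈ 0.2921

P(red|Jar 1) = 0.5; P(red|Jar 2) = 0.3333; P(red|Jar 3) = 0.3077.
Prior × likelihood for each source: 0.333333·0.5=0.1667, 0.333333·0.3333=0.1111, 0.333333·0.3077=0.1026. Summing gives P(red) = 0.38034.
P(Jar 2 | red) = 0.1111 / 0.38034 = 0.2921.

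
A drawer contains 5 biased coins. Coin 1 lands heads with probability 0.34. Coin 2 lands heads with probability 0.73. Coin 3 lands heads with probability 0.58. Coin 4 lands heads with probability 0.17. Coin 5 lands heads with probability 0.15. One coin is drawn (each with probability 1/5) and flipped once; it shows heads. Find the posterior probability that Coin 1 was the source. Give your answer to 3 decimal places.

Posterior probability ≈ 0.173

P(heads|C1) = 0.34; P(heads|C2) = 0.73; P(heads|C3) = 0.58; P(heads|C4) = 0.17; P(heads|C5) = 0.15.
Prior × likelihood for each source: 0.2·0.34=0.06800, 0.2·0.73=0.1460, 0.2·0.58=0.1160, 0.2·0.17=0.03400, 0.2·0.15=0.03000. Summing gives P(heads) = 0.39400.
P(Coin 1 | heads) = 0.06800 / 0.39400 = 0.173.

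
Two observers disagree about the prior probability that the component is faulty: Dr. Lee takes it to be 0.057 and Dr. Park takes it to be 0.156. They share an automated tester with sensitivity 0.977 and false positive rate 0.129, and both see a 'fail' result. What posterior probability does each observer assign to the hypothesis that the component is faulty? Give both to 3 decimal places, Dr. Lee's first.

P('+'|H) = 0.977, P('+'|¬H) = 0.129.
Dr. Lee: numerator 0.977·0.057 = 0.055689; evidence = 0.055689+0.129·0.943 = 0.17734; posterior = 0.314.
Dr. Park: numerator 0.977·0.156 = 0.15241; evidence = 0.15241+0.129·0.844 = 0.26129; posterior = 0.583.

Dr. Lee: 0.314; Dr. Park: 0.583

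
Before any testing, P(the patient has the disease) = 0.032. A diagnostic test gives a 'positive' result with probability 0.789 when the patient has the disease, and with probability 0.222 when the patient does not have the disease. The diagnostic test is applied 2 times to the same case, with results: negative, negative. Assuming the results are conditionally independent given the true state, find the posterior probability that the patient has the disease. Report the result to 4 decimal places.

Let H be the event that the patient has the disease; start with P(H) = 0.032. P('positive'|H) = 0.789, P('positive'|¬H) = 0.222.
Update on result 1 ('negative'): P(H) ← 0.211·0.0320 / (0.211·0.0320 + 0.778·0.9680) = 0.0067520/0.75986 = 0.0089.
Update on result 2 ('negative'): P(H) ← 0.211·0.0089 / (0.211·0.0089 + 0.778·0.9911) = 0.0018749/0.77296 = 0.0024.

Posterior P(H) ≈ 0.0024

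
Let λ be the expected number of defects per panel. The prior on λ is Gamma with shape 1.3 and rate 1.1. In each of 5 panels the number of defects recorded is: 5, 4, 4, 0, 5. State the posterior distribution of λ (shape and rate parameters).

The Poisson likelihood adds the total count to the shape and the number of exposure periods to the rate. Here ∑xᵢ = 18 and n = 5, so shape 1.3→19.3 and rate 1.1→6.1.

Posterior: Gamma(shape=19.3, rate=6.1)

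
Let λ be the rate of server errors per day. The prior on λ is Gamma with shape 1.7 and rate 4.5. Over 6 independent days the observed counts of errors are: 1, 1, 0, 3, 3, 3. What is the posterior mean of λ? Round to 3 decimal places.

The Poisson likelihood adds the total count to the shape and the number of exposure periods to the rate. Here ∑xᵢ = 11 and n = 6, so shape 1.7→12.7 and rate 4.5→10.5.
Posterior mean = shape/rate = 12.7/10.5 = 1.210.

Posterior mean ≈ 1.210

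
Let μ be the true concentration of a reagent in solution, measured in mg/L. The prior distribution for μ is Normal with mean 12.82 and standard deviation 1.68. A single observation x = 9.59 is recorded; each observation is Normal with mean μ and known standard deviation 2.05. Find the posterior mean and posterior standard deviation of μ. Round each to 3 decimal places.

With known σ, the Normal prior is conjugate. Weight on the data is w = (n/σ²)/(n/σ² + 1/τ₀²) = 0.237954/(0.237954+0.354308) = 0.40177.
Posterior mean = w·x̄ + (1−w)·μ₀ = 0.40177·9.59 + 0.59823·12.82 = 11.522. Posterior variance = 1/(0.237954+0.354308) = 1.68844, so SD = 1.299.

Posterior mean ≈ 11.522; posterior SD ≈ 1.299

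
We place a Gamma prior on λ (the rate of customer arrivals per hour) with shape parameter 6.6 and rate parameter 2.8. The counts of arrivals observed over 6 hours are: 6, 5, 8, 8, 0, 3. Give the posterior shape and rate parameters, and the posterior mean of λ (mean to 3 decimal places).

The Poisson likelihood adds the total count to the shape and the number of exposure periods to the rate. Here ∑xᵢ = 30 and n = 6, so shape 6.6→36.6 and rate 2.8→8.8.
E[λ | data] = 36.6/8.8 = 4.159.

Posterior: Gamma(shape=36.6, rate=8.8); mean ≈ 4.159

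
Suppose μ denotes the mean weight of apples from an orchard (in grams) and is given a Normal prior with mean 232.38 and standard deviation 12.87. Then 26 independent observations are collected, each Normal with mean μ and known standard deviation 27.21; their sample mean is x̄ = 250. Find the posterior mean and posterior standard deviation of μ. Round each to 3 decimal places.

Prior precision 1/τ₀² = 1/12.87² = 0.00603730; data precision n/σ² = 26/27.21² = 0.0351169.
Posterior precision = 0.00603730 + 0.0351169 = 0.0411542, giving posterior SD = 1/√0.0411542 = 4.929.
Posterior mean = (0.00603730·232.38 + 0.0351169·250) / 0.0411542 = 247.415.

Posterior mean ≈ 247.415; posterior SD ≈ 4.929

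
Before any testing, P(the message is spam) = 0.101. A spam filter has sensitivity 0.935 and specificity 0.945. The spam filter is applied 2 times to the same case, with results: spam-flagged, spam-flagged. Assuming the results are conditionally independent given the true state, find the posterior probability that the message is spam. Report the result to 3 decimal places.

Posterior P(H) ≈ 0.970

Let H be the event that the message is spam; start with P(H) = 0.101. P('spam-flagged'|H) = 0.935, P('spam-flagged'|¬H) = 0.055.
Update on result 1 ('spam-flagged'): P(H) ← 0.935·0.1010 / (0.935·0.1010 + 0.055·0.8990) = 0.094435/0.14388 = 0.6563.
Update on result 2 ('spam-flagged'): P(H) ← 0.935·0.6563 / (0.935·0.6563 + 0.055·0.3437) = 0.61368/0.63258 = 0.9701.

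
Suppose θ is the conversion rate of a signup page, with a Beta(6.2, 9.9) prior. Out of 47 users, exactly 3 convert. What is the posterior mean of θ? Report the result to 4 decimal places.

Observing 3 successes and 44 failures updates Beta(6.2, 9.9) by adding the success and failure counts to the two shape parameters: α = 6.2+3 = 9.2, β = 9.9+44 = 53.9.
E[θ | data] = 9.2/(9.2+53.9) = 0.1458.

Posterior mean ≈ 0.1458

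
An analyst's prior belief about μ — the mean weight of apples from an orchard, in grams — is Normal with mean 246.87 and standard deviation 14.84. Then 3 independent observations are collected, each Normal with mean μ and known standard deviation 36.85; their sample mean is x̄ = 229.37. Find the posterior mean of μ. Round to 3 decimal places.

Prior precision 1/τ₀² = 1/14.84² = 0.00454080; data precision n/σ² = 3/36.85² = 0.00220926.
Posterior precision = 0.00454080 + 0.00220926 = 0.00675006.
Posterior mean = (0.00454080·246.87 + 0.00220926·229.37) / 0.00675006 = 241.142.

Posterior mean ≈ 241.142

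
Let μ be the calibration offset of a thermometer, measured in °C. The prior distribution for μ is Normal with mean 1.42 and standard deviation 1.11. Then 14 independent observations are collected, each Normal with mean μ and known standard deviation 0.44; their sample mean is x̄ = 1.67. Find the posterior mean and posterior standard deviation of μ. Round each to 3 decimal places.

Posterior mean ≈ 1.667; posterior SD ≈ 0.117

Prior precision 1/τ₀² = 1/1.11² = 0.811622; data precision n/σ² = 14/0.44² = 72.3140.
Posterior precision = 0.811622 + 72.3140 = 73.1257, giving posterior SD = 1/√73.1257 = 0.117.
Posterior mean = (0.811622·1.42 + 72.3140·1.67) / 73.1257 = 1.667.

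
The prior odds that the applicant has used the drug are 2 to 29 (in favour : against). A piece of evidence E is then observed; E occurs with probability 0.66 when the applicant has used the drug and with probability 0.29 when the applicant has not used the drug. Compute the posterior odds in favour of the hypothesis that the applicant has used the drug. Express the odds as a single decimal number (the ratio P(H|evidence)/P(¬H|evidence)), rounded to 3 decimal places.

Posterior odds ≈ 0.157

Prior odds = 2/29 = 0.068966. In log-odds, ln(0.068966) = -2.6741.
Add log likelihood ratio: ln(2.2759) = 0.82236.
Posterior log-odds = -1.8518, so posterior odds = exp(-1.8518) = 0.15696.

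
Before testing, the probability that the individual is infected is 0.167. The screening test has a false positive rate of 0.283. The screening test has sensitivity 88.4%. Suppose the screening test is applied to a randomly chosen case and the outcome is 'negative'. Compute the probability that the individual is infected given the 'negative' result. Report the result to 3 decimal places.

Write H for 'the individual is infected'. Prior odds H:¬H = 0.167/0.833 = 0.20048. For the 'negative' outcome, the likelihood ratio is 0.116/0.717 = 0.16179.
Posterior odds = 0.20048 × 0.16179 = 0.032435, so P(H|E) = 0.032435/(1+0.032435) = 0.031.

P(H | E) ≈ 0.031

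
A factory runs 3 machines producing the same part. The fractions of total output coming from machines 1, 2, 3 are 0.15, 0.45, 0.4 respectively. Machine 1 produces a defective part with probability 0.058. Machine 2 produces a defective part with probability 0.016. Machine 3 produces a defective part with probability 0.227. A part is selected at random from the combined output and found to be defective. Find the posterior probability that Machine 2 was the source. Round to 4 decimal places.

Tabulate prior·likelihood by source: [1] prior 0.15, lik 0.058, product 0.008700; [2] prior 0.45, lik 0.016, product 0.007200; [3] prior 0.4, lik 0.227, product 0.09080.
Normalizing constant = 0.10670; the posterior for Machine 2 is its product over the sum, 0.007200/0.10670 = 0.0675.

Posterior probability ≈ 0.0675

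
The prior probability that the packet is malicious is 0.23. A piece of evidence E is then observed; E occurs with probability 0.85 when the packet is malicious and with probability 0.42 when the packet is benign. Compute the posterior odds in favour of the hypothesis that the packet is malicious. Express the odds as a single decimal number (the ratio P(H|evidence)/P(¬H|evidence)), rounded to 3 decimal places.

Prior odds = 0.23/(1−0.23) = 0.29870. In log-odds, ln(0.29870) = -1.2083.
Add log likelihood ratio: ln(2.0238) = 0.70498.
Posterior log-odds = -0.50333, so posterior odds = exp(-0.50333) = 0.60451.

Posterior odds ≈ 0.605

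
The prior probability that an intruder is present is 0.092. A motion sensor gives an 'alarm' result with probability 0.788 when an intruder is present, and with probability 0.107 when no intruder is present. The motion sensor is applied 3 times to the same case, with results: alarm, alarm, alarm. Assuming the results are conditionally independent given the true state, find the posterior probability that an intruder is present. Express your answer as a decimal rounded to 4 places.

With H the event that an intruder is present, the joint likelihood of the observed sequence is P(data|H) = 0.788·0.788·0.788 = 0.48930 and P(data|¬H) = 0.107·0.107·0.107 = 0.0012250.
Bayes: P(H|data) = 0.092·0.48930 / (0.092·0.48930 + 0.908·0.0012250) = 0.045016/0.046128 = 0.9759.

Posterior P(H) ≈ 0.9759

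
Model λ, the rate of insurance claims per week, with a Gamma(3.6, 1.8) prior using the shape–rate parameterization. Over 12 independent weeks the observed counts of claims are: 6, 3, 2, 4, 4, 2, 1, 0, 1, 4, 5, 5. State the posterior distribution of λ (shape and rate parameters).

The Poisson likelihood adds the total count to the shape and the number of exposure periods to the rate. Here ∑xᵢ = 37 and n = 12, so shape 3.6→40.6 and rate 1.8→13.8.

Posterior: Gamma(shape=40.6, rate=13.8)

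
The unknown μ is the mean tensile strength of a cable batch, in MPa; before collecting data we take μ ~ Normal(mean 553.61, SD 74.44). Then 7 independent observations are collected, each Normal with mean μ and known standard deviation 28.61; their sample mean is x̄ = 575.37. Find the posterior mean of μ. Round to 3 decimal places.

Posterior mean ≈ 574.920

Prior precision 1/τ₀² = 1/74.44² = 0.00018046; data precision n/σ² = 7/28.61² = 0.00855189.
Posterior precision = 0.00018046 + 0.00855189 = 0.00873236.
Posterior mean = (0.00018046·553.61 + 0.00855189·575.37) / 0.00873236 = 574.920.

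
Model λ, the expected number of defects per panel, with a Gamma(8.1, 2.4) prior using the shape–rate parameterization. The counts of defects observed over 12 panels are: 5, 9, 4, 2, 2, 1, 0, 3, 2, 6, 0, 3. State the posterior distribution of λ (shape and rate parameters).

The Poisson likelihood adds the total count to the shape and the number of exposure periods to the rate. Here ∑xᵢ = 37 and n = 12, so shape 8.1→45.1 and rate 2.4→14.4.

Posterior: Gamma(shape=45.1, rate=14.4)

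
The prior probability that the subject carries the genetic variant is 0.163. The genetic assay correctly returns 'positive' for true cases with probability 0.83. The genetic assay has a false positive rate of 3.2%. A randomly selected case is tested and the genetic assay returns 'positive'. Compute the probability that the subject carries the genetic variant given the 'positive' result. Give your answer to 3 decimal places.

Write H for 'the subject carries the genetic variant'. Prior odds H:¬H = 0.163/0.837 = 0.19474. For the 'positive' outcome, the likelihood ratio is 0.83/0.032 = 25.937.
Posterior odds = 0.19474 × 25.937 = 5.0511, so P(H|E) = 5.0511/(1+5.0511) = 0.835.

P(H | E) ≈ 0.835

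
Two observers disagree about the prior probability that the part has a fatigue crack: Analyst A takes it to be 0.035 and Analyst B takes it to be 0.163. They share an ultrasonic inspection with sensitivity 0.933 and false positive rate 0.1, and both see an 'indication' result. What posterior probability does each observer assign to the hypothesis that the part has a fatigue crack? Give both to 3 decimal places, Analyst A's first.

P('+'|H) = 0.933, P('+'|¬H) = 0.1.
Analyst A: numerator 0.933·0.035 = 0.032655; evidence = 0.032655+0.1·0.965 = 0.12916; posterior = 0.253.
Analyst B: numerator 0.933·0.163 = 0.15208; evidence = 0.15208+0.1·0.837 = 0.23578; posterior = 0.645.

Analyst A: 0.253; Analyst B: 0.645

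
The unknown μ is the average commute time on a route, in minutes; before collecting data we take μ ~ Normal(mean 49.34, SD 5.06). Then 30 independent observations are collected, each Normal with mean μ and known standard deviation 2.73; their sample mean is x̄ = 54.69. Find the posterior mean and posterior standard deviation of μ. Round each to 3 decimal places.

Posterior mean ≈ 54.639; posterior SD ≈ 0.496

With known σ, the Normal prior is conjugate. Weight on the data is w = (n/σ²)/(n/σ² + 1/τ₀²) = 4.02528/(4.02528+0.0390570) = 0.99039.
Posterior mean = w·x̄ + (1−w)·μ₀ = 0.99039·54.69 + 0.0096097·49.34 = 54.639. Posterior variance = 1/(4.02528+0.0390570) = 0.246043, so SD = 0.496.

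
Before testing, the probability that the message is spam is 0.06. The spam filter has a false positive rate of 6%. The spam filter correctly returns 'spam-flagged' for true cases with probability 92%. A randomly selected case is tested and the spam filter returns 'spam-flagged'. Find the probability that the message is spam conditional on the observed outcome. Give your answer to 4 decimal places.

P(H | E) ≈ 0.4946

Write H for 'the message is spam'. Prior odds H:¬H = 0.06/0.94 = 0.063830. For the 'spam-flagged' outcome, the likelihood ratio is 0.92/0.06 = 15.333.
Posterior odds = 0.063830 × 15.333 = 0.97872, so P(H|E) = 0.97872/(1+0.97872) = 0.4946.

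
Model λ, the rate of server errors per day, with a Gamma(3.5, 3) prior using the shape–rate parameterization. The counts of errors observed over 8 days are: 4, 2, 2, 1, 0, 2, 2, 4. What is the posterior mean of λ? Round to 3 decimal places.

The Poisson likelihood adds the total count to the shape and the number of exposure periods to the rate. Here ∑xᵢ = 17 and n = 8, so shape 3.5→20.5 and rate 3→11.
Posterior mean = shape/rate = 20.5/11 = 1.864.

Posterior mean ≈ 1.864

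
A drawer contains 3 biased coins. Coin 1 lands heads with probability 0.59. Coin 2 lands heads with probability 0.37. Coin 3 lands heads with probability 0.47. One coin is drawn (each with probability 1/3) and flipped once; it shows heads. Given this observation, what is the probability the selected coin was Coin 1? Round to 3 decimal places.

Posterior probability ≈ 0.413

P(heads|C1) = 0.59; P(heads|C2) = 0.37; P(heads|C3) = 0.47.
Prior × likelihood for each source: 0.333333·0.59=0.1967, 0.333333·0.37=0.1233, 0.333333·0.47=0.1567. Summing gives P(heads) = 0.47667.
P(Coin 1 | heads) = 0.1967 / 0.47667 = 0.413.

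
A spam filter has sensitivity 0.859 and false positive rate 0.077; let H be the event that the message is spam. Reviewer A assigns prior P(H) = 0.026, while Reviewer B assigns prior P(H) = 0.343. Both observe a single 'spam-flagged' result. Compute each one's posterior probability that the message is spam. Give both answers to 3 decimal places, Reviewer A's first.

Reviewer A: 0.229; Reviewer B: 0.853

The likelihood ratio for a 'spam-flagged' result is 0.859/0.077 = 11.156.
Reviewer A: prior odds 0.026/0.974 = 0.026694; posterior odds 0.29779; posterior probability 0.229.
Reviewer B: prior odds 0.343/0.657 = 0.52207; posterior odds 5.8241; posterior probability 0.853.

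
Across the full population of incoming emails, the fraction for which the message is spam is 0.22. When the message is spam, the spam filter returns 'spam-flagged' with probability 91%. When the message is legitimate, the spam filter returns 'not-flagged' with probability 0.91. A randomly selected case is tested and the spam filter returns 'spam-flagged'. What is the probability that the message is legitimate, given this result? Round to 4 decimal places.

Let H be the event that the message is spam. P(H) = 0.22, so P(¬H) = 0.78. With E the 'spam-flagged' result, P(E|H) = 0.91 and P(E|¬H) = 0.09.
P(E) = 0.91·0.22 + 0.09·0.78 = 0.20020 + 0.070200 = 0.27040.
By Bayes' theorem, P(H|E) = 0.20020 / 0.27040 = 0.7404. Hence P(¬H|E) = 1 − 0.7404 = 0.2596.

P(¬H | E) ≈ 0.2596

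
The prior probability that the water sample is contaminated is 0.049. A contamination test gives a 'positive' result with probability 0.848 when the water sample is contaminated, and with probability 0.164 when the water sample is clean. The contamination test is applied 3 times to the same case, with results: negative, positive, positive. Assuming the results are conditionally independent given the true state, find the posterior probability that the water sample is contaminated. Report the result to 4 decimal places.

Let H be the event that the water sample is contaminated; start with P(H) = 0.049. P('positive'|H) = 0.848, P('positive'|¬H) = 0.164.
Update on result 1 ('negative'): P(H) ← 0.152·0.0490 / (0.152·0.0490 + 0.836·0.9510) = 0.0074480/0.80248 = 0.0093.
Update on result 2 ('positive'): P(H) ← 0.848·0.0093 / (0.848·0.0093 + 0.164·0.9907) = 0.0078704/0.17035 = 0.0462.
Update on result 3 ('positive'): P(H) ← 0.848·0.0462 / (0.848·0.0462 + 0.164·0.9538) = 0.039179/0.19560 = 0.2003.

Posterior P(H) ≈ 0.2003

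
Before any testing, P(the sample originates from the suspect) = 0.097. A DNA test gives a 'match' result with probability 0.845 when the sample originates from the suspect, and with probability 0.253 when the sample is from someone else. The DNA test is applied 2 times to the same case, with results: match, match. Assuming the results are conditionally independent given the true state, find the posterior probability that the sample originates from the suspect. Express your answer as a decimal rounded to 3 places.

Posterior P(H) ≈ 0.545

With H the event that the sample originates from the suspect, the joint likelihood of the observed sequence is P(data|H) = 0.845·0.845 = 0.71402 and P(data|¬H) = 0.253·0.253 = 0.064009.
Bayes: P(H|data) = 0.097·0.71402 / (0.097·0.71402 + 0.903·0.064009) = 0.069260/0.12706 = 0.5451.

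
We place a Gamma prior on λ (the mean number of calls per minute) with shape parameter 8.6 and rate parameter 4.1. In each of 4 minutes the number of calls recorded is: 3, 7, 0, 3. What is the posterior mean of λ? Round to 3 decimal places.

The Poisson likelihood adds the total count to the shape and the number of exposure periods to the rate. Here ∑xᵢ = 13 and n = 4, so shape 8.6→21.6 and rate 4.1→8.1.
Posterior mean = shape/rate = 21.6/8.1 = 2.667.

Posterior mean ≈ 2.667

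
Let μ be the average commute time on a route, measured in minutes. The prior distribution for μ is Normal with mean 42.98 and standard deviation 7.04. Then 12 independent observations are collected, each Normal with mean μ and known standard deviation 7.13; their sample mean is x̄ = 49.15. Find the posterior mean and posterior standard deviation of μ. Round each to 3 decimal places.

Posterior mean ≈ 48.664; posterior SD ≈ 1.976

Prior precision 1/τ₀² = 1/7.04² = 0.0201769; data precision n/σ² = 12/7.13² = 0.236049.
Posterior precision = 0.0201769 + 0.236049 = 0.256226, giving posterior SD = 1/√0.256226 = 1.976.
Posterior mean = (0.0201769·42.98 + 0.236049·49.15) / 0.256226 = 48.664.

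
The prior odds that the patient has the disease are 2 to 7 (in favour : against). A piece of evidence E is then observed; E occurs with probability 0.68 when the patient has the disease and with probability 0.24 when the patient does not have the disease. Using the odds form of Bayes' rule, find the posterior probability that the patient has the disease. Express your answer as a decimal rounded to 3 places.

Prior odds = 2/7 = 0.28571.
Likelihood ratio for E = 0.68/0.24 = 2.8333.
Posterior odds = prior odds × LR = 0.80952.
Posterior probability = odds/(1+odds) = 0.80952/1.8095 = 0.447.

Posterior probability ≈ 0.447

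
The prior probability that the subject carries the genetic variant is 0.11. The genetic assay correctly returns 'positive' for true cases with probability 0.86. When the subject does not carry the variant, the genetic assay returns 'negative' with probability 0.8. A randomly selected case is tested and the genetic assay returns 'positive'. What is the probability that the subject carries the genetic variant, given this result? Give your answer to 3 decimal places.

Write H for 'the subject carries the genetic variant'. Prior odds H:¬H = 0.11/0.89 = 0.12360. For the 'positive' outcome, the likelihood ratio is 0.86/0.2 = 4.3000.
Posterior odds = 0.12360 × 4.3000 = 0.53146, so P(H|E) = 0.53146/(1+0.53146) = 0.347.

P(H | E) ≈ 0.347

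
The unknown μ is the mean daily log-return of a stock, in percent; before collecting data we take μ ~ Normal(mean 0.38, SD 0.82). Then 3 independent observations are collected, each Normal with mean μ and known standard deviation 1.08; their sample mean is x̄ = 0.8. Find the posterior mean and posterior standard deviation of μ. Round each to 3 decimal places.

Prior precision 1/τ₀² = 1/0.82² = 1.48721; data precision n/σ² = 3/1.08² = 2.57202.
Posterior precision = 1.48721 + 2.57202 = 4.05923, giving posterior SD = 1/√4.05923 = 0.496.
Posterior mean = (1.48721·0.38 + 2.57202·0.8) / 4.05923 = 0.646.

Posterior mean ≈ 0.646; posterior SD ≈ 0.496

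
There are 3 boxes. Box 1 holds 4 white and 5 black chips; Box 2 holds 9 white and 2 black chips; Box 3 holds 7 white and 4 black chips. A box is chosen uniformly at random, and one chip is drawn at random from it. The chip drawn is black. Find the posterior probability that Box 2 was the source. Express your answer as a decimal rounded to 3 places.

Posterior probability ≈ 0.165

Tabulate prior·likelihood by source: [1] prior 0.333333, lik 0.5556, product 0.1852; [2] prior 0.333333, lik 0.1818, product 0.06061; [3] prior 0.333333, lik 0.3636, product 0.1212.
Normalizing constant = 0.36700; the posterior for Box 2 is its product over the sum, 0.06061/0.36700 = 0.165.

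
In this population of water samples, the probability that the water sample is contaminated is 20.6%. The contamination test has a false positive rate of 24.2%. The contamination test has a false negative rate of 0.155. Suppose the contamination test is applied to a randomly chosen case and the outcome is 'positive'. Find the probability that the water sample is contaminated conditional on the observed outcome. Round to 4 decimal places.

P(H | E) ≈ 0.4753

Write H for 'the water sample is contaminated'. Prior odds H:¬H = 0.206/0.794 = 0.25945. For the 'positive' outcome, the likelihood ratio is 0.845/0.242 = 3.4917.
Posterior odds = 0.25945 × 3.4917 = 0.90592, so P(H|E) = 0.90592/(1+0.90592) = 0.4753.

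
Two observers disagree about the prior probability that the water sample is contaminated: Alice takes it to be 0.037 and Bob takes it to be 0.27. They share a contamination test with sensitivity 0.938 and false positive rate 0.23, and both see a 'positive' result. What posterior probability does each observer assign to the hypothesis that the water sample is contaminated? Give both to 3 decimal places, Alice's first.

The likelihood ratio for a 'positive' result is 0.938/0.23 = 4.0783.
Alice: prior odds 0.037/0.963 = 0.038422; posterior odds 0.15669; posterior probability 0.135.
Bob: prior odds 0.27/0.73 = 0.36986; posterior odds 1.5084; posterior probability 0.601.

Alice: 0.135; Bob: 0.601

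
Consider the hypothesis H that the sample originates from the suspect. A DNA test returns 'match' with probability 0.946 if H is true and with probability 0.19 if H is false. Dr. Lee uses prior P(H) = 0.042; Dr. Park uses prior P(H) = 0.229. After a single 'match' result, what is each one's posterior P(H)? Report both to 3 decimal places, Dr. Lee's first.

Dr. Lee: 0.179; Dr. Park: 0.597

The likelihood ratio for a 'match' result is 0.946/0.19 = 4.9789.
Dr. Lee: prior odds 0.042/0.958 = 0.043841; posterior odds 0.21828; posterior probability 0.179.
Dr. Park: prior odds 0.229/0.771 = 0.29702; posterior odds 1.4788; posterior probability 0.597.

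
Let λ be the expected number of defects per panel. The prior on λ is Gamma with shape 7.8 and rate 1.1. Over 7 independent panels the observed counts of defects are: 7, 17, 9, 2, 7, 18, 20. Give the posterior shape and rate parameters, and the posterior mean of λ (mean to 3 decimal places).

The Poisson likelihood adds the total count to the shape and the number of exposure periods to the rate. Here ∑xᵢ = 80 and n = 7, so shape 7.8→87.8 and rate 1.1→8.1.
Posterior mean = shape/rate = 87.8/8.1 = 10.840.

Posterior: Gamma(shape=87.8, rate=8.1); mean ≈ 10.840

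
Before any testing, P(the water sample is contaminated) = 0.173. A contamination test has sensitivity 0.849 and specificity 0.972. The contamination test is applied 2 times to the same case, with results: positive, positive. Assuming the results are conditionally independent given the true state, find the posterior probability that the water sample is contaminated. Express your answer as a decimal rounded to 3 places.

With H the event that the water sample is contaminated, the joint likelihood of the observed sequence is P(data|H) = 0.849·0.849 = 0.72080 and P(data|¬H) = 0.028·0.028 = 0.00078400.
Bayes: P(H|data) = 0.173·0.72080 / (0.173·0.72080 + 0.827·0.00078400) = 0.12470/0.12535 = 0.9948.

Posterior P(H) ≈ 0.995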